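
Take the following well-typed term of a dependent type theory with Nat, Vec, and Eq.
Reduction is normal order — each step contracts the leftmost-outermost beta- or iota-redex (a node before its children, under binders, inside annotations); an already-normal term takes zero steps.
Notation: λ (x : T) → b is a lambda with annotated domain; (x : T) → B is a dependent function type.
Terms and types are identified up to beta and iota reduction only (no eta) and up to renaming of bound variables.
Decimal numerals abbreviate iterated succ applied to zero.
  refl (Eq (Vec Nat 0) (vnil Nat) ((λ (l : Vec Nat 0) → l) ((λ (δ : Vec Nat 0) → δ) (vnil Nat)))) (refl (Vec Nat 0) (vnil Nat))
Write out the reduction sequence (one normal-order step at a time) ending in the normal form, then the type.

reduction (normal order):
  refl (Eq (Vec Nat 0) (vnil Nat) ((λ (l : Vec Nat 0) → l) ((λ (δ : Vec Nat 0) → δ) (vnil Nat)))) (refl (Vec Nat 0) (vnil Nat))
  ~> refl (Eq (Vec Nat 0) (vnil Nat) ((λ (l : Vec Nat 0) → l) (vnil Nat))) (refl (Vec Nat 0) (vnil Nat))
  ~> refl (Eq (Vec Nat 0) (vnil Nat) (vnil Nat)) (refl (Vec Nat 0) (vnil Nat))
the term's type:
  Eq (Eq (Vec Nat 0) (vnil Nat) (vnil Nat)) (refl (Vec Nat 0) (vnil Nat)) (refl (Vec Nat 0) (vnil Nat))


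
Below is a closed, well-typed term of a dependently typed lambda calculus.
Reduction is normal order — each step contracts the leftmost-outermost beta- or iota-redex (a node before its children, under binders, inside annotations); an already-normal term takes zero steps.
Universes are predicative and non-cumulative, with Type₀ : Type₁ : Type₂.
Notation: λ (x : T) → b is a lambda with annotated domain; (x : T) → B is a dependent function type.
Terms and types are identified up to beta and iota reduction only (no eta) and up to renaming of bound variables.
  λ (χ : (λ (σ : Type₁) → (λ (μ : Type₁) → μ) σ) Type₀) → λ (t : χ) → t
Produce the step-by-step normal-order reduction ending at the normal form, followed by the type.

normal-order reduction sequence:
  λ (χ : (λ (σ : Type₁) → (λ (μ : Type₁) → μ) σ) Type₀) → λ (t : χ) → t
  ~> λ (χ : (λ (σ : Type₁) → σ) Type₀) → λ (μ : χ) → μ
  ~> λ (χ : Type₀) → λ (σ : χ) → σ
type:
  (χ : Type₀) → (σ : χ) → χ


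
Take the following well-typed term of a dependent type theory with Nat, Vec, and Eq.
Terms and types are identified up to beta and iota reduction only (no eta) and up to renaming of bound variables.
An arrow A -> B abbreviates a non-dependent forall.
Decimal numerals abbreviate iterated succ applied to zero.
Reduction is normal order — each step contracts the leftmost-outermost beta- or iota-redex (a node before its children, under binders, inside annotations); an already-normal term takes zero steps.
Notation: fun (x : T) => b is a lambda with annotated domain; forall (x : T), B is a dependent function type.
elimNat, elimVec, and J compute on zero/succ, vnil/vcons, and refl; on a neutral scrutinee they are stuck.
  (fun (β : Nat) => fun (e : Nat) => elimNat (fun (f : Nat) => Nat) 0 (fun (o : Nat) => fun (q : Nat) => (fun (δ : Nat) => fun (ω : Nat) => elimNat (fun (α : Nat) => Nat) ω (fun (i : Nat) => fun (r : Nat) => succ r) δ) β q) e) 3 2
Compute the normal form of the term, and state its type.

normal form:
  6
type:
  Nat
observation: the term reaches its normal form after 33 normal-order steps.


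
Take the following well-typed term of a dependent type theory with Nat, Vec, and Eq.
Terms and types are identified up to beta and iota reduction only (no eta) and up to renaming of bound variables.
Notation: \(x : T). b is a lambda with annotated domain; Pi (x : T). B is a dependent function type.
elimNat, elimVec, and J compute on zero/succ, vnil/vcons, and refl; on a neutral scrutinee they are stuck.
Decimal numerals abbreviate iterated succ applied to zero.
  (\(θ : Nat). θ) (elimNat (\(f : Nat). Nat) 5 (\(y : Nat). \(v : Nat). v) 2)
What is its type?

the term's type:
  Nat


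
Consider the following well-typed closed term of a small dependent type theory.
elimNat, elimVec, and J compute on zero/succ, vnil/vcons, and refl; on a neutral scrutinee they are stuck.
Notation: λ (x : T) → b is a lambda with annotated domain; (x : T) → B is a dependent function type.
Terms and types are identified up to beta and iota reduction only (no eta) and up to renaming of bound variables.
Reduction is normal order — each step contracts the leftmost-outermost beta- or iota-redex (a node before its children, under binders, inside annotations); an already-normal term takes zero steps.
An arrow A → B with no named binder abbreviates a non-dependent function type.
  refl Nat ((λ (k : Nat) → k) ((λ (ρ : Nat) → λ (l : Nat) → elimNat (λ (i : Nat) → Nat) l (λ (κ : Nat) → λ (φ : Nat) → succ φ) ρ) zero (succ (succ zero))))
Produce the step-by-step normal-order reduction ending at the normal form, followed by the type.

reduction (normal order):
  refl Nat ((λ (k : Nat) → k) ((λ (ρ : Nat) → λ (l : Nat) → elimNat (λ (i : Nat) → Nat) l (λ (κ : Nat) → λ (φ : Nat) → succ φ) ρ) zero (succ (succ zero))))
  ~> refl Nat ((λ (k : Nat) → λ (ρ : Nat) → elimNat (λ (l : Nat) → Nat) ρ (λ (i : Nat) → λ (κ : Nat) → succ κ) k) zero (succ (succ zero)))
  ~> refl Nat ((λ (k : Nat) → elimNat (λ (ρ : Nat) → Nat) k (λ (l : Nat) → λ (i : Nat) → succ i) zero) (succ (succ zero)))
  ~> refl Nat (elimNat (λ (k : Nat) → Nat) (succ (succ zero)) (λ (ρ : Nat) → λ (l : Nat) → succ l) zero)
  ~> refl Nat (succ (succ zero))
inferred type:
  Eq Nat (succ (succ zero)) (succ (succ zero))


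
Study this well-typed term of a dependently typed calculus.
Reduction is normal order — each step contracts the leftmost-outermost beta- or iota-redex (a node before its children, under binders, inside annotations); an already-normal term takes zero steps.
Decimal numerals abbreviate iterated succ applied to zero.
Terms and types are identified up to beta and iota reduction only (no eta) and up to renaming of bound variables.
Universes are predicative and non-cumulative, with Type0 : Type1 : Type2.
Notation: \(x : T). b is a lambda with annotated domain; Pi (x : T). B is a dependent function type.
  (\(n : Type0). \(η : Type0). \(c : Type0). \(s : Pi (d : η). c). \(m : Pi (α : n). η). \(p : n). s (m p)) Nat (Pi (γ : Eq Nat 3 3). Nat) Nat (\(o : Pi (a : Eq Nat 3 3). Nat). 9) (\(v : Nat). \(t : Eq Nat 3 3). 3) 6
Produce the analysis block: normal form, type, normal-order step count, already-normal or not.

reduced normal form:
  9
type:
  Nat
reduction steps (normal order): 7
started in normal form: no
first contracted redex: a beta-redex


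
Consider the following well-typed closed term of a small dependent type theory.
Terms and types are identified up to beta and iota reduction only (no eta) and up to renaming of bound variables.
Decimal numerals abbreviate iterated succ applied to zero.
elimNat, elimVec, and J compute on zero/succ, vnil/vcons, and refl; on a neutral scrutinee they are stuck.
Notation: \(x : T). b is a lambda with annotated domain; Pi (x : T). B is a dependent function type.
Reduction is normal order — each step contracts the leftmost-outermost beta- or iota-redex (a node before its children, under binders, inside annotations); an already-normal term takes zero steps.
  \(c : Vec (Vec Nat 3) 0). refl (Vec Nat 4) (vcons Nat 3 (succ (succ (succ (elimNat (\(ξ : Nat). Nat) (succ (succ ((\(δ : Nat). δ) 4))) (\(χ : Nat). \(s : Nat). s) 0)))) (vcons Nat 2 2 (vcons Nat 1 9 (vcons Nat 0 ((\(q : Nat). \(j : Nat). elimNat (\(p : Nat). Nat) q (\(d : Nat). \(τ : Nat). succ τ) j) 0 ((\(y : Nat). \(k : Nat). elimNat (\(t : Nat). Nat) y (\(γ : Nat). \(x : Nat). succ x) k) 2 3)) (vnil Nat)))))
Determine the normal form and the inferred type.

resulting normal form:
  \(c : Vec (Vec Nat 3) 0). refl (Vec Nat 4) (vcons Nat 3 9 (vcons Nat 2 2 (vcons Nat 1 9 (vcons Nat 0 5 (vnil Nat)))))
type:
  Pi (c : Vec (Vec Nat 3) 0). Eq (Vec Nat 4) (vcons Nat 3 9 (vcons Nat 2 2 (vcons Nat 1 9 (vcons Nat 0 5 (vnil Nat))))) (vcons Nat 3 9 (vcons Nat 2 2 (vcons Nat 1 9 (vcons Nat 0 5 (vnil Nat)))))
observation: 32 normal-order steps normalize the term, beginning with an elimNat iota-redex.


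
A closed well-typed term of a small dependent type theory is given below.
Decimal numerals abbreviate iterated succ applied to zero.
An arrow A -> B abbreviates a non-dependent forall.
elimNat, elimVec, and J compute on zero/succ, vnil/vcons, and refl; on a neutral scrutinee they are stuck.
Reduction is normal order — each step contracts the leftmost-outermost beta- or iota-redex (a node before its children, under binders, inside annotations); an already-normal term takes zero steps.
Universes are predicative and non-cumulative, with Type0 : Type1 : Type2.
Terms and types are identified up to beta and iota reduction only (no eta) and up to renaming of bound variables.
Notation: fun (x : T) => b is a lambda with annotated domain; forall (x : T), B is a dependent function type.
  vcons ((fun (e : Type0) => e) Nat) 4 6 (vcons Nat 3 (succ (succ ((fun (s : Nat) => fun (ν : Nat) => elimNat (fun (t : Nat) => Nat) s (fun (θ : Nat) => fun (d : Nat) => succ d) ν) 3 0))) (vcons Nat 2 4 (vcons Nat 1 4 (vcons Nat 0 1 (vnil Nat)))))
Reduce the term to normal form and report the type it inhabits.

normal form:
  vcons Nat 4 6 (vcons Nat 3 5 (vcons Nat 2 4 (vcons Nat 1 4 (vcons Nat 0 1 (vnil Nat)))))
type:
  Vec Nat 5
observation: normalization takes exactly 4 steps under the normal-order strategy.


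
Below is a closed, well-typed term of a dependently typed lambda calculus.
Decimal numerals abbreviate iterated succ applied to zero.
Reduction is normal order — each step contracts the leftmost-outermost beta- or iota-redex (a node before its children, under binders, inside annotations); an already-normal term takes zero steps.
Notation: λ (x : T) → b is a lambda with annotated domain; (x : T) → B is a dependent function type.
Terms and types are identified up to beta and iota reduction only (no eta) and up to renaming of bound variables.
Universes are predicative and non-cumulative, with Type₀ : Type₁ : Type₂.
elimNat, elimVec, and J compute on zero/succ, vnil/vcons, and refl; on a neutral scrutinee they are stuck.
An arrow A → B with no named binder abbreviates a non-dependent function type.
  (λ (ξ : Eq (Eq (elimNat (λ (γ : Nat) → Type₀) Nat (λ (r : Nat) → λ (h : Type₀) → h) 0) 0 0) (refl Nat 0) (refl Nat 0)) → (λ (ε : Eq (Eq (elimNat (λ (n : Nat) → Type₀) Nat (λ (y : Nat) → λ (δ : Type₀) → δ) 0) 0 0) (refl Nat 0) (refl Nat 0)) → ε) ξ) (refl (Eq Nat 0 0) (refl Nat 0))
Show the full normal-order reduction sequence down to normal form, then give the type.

normal-order reduction sequence:
  (λ (ξ : Eq (Eq (elimNat (λ (γ : Nat) → Type₀) Nat (λ (r : Nat) → λ (h : Type₀) → h) 0) 0 0) (refl Nat 0) (refl Nat 0)) → (λ (ε : Eq (Eq (elimNat (λ (n : Nat) → Type₀) Nat (λ (y : Nat) → λ (δ : Type₀) → δ) 0) 0 0) (refl Nat 0) (refl Nat 0)) → ε) ξ) (refl (Eq Nat 0 0) (refl Nat 0))
  ~> (λ (ξ : Eq (Eq (elimNat (λ (γ : Nat) → Type₀) Nat (λ (r : Nat) → λ (h : Type₀) → h) 0) 0 0) (refl Nat 0) (refl Nat 0)) → ξ) (refl (Eq Nat 0 0) (refl Nat 0))
  ~> refl (Eq Nat 0 0) (refl Nat 0)
the term's type:
  Eq (Eq Nat 0 0) (refl Nat 0) (refl Nat 0)


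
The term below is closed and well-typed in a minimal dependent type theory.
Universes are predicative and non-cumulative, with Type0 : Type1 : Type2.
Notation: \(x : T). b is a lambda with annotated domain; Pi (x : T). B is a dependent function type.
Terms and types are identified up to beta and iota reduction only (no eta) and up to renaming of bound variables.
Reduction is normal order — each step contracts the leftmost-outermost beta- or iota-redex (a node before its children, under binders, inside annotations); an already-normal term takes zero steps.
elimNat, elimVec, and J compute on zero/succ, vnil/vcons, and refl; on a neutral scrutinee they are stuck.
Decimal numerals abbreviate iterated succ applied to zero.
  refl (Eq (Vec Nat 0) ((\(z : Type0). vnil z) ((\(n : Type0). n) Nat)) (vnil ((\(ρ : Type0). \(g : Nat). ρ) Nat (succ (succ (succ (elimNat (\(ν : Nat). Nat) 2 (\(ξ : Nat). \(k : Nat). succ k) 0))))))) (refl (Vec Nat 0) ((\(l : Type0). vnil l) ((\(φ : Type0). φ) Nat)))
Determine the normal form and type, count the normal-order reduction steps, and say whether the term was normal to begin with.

resulting normal form:
  refl (Eq (Vec Nat 0) (vnil Nat) (vnil Nat)) (refl (Vec Nat 0) (vnil Nat))
inferred type:
  Eq (Eq (Vec Nat 0) (vnil Nat) (vnil Nat)) (refl (Vec Nat 0) (vnil Nat)) (refl (Vec Nat 0) (vnil Nat))
reduction steps (normal order): 6
already normal: no
first redex: a beta-redex


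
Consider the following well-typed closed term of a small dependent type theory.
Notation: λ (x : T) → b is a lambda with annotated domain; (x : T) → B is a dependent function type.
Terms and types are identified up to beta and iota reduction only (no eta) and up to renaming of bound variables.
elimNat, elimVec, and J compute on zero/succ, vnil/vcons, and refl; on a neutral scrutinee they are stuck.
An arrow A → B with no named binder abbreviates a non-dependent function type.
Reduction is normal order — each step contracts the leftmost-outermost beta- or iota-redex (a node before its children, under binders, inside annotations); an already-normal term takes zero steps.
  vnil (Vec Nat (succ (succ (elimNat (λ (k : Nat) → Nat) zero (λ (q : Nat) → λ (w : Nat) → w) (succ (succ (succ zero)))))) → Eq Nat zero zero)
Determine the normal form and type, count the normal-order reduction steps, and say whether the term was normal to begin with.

reduced normal form:
  vnil (Vec Nat (succ (succ zero)) → Eq Nat zero zero)
inferred type:
  Vec (Vec Nat (succ (succ zero)) → Eq Nat zero zero) zero
steps to reach normal form (normal order): 10
already normal: no
first contracted redex: an elimNat iota-redex


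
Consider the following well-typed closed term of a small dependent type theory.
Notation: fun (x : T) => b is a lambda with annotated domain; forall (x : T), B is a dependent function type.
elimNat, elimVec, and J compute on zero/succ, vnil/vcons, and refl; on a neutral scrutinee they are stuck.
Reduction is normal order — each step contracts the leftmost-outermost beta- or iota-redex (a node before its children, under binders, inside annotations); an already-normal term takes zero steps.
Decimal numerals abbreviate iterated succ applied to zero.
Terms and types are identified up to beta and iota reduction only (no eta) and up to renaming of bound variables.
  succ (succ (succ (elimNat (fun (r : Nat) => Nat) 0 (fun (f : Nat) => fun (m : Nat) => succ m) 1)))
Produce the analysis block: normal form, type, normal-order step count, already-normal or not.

normal form:
  4
inferred type:
  Nat
reduction steps (normal order): 4
started in normal form: no
first redex: an elimNat iota-redex


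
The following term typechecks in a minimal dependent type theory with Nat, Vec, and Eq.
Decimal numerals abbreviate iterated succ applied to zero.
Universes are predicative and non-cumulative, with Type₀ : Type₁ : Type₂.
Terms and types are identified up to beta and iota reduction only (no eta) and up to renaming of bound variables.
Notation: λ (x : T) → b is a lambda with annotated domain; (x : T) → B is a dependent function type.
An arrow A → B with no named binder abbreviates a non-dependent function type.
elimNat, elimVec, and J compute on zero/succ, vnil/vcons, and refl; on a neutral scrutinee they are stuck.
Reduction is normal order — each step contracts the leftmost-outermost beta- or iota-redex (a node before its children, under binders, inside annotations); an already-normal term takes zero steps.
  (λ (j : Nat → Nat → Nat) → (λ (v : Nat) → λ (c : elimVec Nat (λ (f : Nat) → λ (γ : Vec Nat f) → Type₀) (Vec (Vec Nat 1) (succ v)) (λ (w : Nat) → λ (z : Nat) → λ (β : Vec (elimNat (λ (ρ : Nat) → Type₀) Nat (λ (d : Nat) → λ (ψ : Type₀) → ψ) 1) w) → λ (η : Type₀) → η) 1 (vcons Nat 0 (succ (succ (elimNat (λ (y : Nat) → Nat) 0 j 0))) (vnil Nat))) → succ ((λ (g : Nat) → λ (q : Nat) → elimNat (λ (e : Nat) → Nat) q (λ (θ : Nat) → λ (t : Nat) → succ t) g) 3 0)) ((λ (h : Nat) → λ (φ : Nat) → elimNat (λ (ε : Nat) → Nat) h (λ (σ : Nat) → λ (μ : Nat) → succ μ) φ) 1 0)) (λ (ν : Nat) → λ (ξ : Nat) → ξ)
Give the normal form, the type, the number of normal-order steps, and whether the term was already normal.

normal form:
  λ (j : Vec (Vec Nat 1) 2) → 4
type:
  Vec (Vec Nat 1) 2 → Nat
steps to reach normal form (normal order): 23
started in normal form: no
first redex: a beta-redex


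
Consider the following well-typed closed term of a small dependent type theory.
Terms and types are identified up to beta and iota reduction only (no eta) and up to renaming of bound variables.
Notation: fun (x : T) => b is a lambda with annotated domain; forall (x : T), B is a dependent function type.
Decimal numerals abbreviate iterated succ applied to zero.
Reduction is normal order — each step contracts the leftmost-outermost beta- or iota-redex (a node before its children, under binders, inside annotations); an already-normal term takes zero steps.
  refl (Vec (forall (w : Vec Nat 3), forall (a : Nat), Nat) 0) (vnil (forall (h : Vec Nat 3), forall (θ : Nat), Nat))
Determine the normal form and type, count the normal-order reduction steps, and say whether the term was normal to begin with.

reduced normal form:
  refl (Vec (forall (w : Vec Nat 3), forall (a : Nat), Nat) 0) (vnil (forall (h : Vec Nat 3), forall (θ : Nat), Nat))
the term's type:
  Eq (Vec (forall (w : Vec Nat 3), forall (a : Nat), Nat) 0) (vnil (forall (h : Vec Nat 3), forall (θ : Nat), Nat)) (vnil (forall (χ : Vec Nat 3), forall (r : Nat), Nat))
steps to reach normal form (normal order): 0
term was already normal: yes


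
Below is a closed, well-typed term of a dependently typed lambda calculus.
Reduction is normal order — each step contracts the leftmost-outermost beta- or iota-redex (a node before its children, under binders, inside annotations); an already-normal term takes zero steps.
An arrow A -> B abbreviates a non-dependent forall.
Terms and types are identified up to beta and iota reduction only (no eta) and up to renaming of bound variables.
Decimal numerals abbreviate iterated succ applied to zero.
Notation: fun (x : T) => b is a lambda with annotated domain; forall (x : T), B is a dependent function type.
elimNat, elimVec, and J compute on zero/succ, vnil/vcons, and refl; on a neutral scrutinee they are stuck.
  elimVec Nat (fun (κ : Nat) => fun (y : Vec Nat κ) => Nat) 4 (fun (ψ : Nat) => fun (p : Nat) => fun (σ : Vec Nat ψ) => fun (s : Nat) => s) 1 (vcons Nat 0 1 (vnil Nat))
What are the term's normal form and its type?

normal form:
  4
inferred type:
  Nat
observation: 6 normal-order steps separate the term from its normal form.


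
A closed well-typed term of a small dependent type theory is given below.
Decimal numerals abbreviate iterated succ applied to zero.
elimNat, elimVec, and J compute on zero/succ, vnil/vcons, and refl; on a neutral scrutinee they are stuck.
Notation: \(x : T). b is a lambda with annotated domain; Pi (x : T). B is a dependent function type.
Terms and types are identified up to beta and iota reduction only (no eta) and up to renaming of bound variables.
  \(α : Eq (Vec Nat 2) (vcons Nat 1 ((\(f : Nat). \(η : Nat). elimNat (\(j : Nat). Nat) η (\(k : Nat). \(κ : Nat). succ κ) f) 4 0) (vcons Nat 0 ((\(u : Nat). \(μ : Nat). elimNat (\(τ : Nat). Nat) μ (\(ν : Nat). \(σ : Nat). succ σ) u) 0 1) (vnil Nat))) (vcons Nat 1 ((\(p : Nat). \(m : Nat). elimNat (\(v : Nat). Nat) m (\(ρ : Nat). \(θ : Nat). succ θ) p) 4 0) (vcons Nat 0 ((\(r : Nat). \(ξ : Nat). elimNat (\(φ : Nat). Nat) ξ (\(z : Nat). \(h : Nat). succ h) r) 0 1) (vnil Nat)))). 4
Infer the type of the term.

inferred type:
  Pi (α : Eq (Vec Nat 2) (vcons Nat 1 4 (vcons Nat 0 1 (vnil Nat))) (vcons Nat 1 4 (vcons Nat 0 1 (vnil Nat)))). Nat


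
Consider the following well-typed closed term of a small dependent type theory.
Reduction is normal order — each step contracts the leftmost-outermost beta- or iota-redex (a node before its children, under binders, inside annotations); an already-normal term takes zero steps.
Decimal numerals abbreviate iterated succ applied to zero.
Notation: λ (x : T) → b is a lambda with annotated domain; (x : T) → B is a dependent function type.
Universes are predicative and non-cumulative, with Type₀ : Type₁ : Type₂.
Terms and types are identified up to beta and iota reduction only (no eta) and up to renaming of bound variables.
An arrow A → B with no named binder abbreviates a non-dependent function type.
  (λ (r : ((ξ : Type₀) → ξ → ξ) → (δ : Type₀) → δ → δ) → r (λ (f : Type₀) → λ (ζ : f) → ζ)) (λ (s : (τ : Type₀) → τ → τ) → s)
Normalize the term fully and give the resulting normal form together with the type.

resulting normal form:
  λ (r : Type₀) → λ (ξ : r) → ξ
type:
  (r : Type₀) → r → r
observation: 2 normal-order steps separate the term from its normal form.


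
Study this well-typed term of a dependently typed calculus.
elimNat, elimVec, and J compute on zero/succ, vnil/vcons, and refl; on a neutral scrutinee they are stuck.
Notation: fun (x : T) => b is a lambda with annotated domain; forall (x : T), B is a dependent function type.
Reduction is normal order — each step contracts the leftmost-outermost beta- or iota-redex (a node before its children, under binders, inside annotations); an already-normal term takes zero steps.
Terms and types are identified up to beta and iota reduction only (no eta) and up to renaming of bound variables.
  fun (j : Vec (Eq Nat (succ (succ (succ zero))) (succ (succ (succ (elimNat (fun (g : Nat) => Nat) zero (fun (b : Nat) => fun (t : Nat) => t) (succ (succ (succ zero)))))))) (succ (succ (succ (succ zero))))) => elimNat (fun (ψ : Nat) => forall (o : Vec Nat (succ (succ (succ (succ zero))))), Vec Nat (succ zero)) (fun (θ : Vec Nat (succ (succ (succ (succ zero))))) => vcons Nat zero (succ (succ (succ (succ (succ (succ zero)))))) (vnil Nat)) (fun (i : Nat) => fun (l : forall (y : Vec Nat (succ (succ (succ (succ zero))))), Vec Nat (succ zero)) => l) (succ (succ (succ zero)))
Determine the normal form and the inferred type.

resulting normal form:
  fun (j : Vec (Eq Nat (succ (succ (succ zero))) (succ (succ (succ zero)))) (succ (succ (succ (succ zero))))) => fun (g : Vec Nat (succ (succ (succ (succ zero))))) => vcons Nat zero (succ (succ (succ (succ (succ (succ zero)))))) (vnil Nat)
the term's type:
  forall (j : Vec (Eq Nat (succ (succ (succ zero))) (succ (succ (succ zero)))) (succ (succ (succ (succ zero))))), forall (g : Vec Nat (succ (succ (succ (succ zero))))), Vec Nat (succ zero)
observation: normalization takes exactly 20 steps under the normal-order strategy.


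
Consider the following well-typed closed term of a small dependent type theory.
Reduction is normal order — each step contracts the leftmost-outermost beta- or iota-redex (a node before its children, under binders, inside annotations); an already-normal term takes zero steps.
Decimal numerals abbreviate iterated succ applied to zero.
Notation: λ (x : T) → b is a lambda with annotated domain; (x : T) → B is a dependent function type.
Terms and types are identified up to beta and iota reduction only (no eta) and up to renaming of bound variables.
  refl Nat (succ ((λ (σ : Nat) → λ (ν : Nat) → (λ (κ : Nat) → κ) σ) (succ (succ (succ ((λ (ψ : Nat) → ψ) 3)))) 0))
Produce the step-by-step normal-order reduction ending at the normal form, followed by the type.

normal-order reduction sequence:
  refl Nat (succ ((λ (σ : Nat) → λ (ν : Nat) → (λ (κ : Nat) → κ) σ) (succ (succ (succ ((λ (ψ : Nat) → ψ) 3)))) 0))
  ~> refl Nat (succ ((λ (σ : Nat) → (λ (ν : Nat) → ν) (succ (succ (succ ((λ (κ : Nat) → κ) 3))))) 0))
  ~> refl Nat (succ ((λ (σ : Nat) → σ) (succ (succ (succ ((λ (ν : Nat) → ν) 3))))))
  ~> refl Nat (succ (succ (succ (succ ((λ (σ : Nat) → σ) 3)))))
  ~> refl Nat 7
inferred type:
  Eq Nat 7 7


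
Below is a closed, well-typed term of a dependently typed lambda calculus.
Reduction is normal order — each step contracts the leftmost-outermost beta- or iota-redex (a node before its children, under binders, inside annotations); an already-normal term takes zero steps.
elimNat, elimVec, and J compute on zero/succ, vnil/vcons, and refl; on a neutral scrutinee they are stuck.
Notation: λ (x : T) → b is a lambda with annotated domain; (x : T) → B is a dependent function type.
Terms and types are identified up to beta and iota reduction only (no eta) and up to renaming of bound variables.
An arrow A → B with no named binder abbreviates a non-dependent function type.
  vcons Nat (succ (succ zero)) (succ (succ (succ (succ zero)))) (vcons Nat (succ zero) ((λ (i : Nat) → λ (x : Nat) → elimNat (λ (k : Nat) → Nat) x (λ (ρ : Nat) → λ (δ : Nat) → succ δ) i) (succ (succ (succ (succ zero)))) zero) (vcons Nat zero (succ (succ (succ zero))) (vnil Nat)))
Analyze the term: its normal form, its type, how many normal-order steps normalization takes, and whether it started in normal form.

normal form:
  vcons Nat (succ (succ zero)) (succ (succ (succ (succ zero)))) (vcons Nat (succ zero) (succ (succ (succ (succ zero)))) (vcons Nat zero (succ (succ (succ zero))) (vnil Nat)))
inferred type:
  Vec Nat (succ (succ (succ zero)))
steps to reach normal form (normal order): 15
already normal: no
first contracted redex: a beta-redex


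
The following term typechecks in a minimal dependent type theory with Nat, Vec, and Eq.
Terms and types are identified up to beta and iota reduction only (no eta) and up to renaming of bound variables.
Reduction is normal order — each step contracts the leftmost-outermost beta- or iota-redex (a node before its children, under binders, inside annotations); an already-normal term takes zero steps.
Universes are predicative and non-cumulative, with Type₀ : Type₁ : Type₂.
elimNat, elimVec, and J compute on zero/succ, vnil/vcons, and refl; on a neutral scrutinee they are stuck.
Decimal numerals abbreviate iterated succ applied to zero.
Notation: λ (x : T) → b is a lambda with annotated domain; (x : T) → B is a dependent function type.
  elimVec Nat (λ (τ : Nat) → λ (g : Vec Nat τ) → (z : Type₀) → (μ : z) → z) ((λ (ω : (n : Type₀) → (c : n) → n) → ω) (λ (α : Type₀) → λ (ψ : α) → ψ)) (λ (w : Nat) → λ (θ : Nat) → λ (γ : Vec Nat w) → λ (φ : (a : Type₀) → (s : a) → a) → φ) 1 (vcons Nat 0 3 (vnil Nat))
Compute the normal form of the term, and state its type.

resulting normal form:
  λ (τ : Type₀) → λ (g : τ) → g
type:
  (τ : Type₀) → (g : τ) → τ


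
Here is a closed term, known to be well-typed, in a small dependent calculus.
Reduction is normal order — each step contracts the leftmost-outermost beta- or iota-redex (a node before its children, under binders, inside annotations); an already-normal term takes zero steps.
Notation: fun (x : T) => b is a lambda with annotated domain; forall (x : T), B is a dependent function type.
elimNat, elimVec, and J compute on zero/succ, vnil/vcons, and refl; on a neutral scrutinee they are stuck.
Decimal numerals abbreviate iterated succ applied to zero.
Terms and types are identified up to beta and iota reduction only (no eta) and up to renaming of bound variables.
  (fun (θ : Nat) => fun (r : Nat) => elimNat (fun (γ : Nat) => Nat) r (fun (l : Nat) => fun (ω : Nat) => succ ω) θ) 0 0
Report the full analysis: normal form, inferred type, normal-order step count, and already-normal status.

normal form:
  0
type:
  Nat
steps to reach normal form (normal order): 3
started in normal form: no
first redex: a beta-redex


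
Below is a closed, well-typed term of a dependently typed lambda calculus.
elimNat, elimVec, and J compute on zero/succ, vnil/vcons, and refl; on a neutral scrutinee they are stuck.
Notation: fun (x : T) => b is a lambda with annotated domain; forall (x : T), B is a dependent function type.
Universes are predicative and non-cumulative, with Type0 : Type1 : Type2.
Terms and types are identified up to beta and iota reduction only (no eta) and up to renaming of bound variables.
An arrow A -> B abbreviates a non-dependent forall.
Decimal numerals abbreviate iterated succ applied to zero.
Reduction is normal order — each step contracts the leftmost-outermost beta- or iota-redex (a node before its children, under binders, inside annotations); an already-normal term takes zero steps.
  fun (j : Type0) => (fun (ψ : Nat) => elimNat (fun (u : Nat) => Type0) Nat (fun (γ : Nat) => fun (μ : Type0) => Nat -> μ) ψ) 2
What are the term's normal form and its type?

resulting normal form:
  fun (j : Type0) => Nat -> Nat -> Nat
inferred type:
  Type0 -> Type0


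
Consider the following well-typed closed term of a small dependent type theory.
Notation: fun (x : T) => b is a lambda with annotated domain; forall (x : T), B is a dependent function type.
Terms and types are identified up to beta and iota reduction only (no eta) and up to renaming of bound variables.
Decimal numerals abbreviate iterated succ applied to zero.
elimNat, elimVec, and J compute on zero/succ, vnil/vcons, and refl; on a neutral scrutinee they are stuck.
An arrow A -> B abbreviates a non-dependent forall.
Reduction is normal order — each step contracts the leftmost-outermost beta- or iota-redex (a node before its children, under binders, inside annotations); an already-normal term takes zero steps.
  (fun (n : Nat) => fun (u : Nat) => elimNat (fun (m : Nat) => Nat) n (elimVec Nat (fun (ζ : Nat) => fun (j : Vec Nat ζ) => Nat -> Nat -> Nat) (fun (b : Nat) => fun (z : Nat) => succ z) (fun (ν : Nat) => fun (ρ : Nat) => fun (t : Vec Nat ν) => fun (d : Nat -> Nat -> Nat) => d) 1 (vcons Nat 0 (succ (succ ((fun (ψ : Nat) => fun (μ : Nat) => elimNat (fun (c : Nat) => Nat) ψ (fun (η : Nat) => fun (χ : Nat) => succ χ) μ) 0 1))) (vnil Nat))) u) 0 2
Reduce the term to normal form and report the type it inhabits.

resulting normal form:
  2
the term's type:
  Nat


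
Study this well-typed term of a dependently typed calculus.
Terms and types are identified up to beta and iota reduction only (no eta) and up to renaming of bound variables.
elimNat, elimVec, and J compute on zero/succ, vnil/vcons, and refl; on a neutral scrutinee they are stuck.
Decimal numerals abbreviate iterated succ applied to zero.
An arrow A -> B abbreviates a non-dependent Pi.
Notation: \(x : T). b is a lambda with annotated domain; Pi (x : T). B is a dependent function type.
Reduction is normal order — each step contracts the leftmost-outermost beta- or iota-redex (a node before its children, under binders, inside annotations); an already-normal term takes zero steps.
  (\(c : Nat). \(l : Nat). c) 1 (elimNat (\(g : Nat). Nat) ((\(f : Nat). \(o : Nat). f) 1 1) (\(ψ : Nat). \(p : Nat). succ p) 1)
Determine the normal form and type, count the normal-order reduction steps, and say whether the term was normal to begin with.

reduced normal form:
  1
inferred type:
  Nat
steps to reach normal form (normal order): 2
already normal: no
first contracted redex: a beta-redex


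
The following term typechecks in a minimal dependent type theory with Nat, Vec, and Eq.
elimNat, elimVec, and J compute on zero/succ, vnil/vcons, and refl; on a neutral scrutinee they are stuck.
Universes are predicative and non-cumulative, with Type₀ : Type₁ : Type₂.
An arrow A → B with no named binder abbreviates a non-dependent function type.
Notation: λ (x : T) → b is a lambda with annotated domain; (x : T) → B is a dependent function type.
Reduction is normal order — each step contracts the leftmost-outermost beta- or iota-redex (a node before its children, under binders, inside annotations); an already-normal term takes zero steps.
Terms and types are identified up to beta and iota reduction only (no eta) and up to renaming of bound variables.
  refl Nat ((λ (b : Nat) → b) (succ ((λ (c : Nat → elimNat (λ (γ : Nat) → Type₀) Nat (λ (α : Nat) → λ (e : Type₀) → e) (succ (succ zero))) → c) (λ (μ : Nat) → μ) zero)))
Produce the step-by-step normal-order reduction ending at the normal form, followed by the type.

reduction (normal order):
  refl Nat ((λ (b : Nat) → b) (succ ((λ (c : Nat → elimNat (λ (γ : Nat) → Type₀) Nat (λ (α : Nat) → λ (e : Type₀) → e) (succ (succ zero))) → c) (λ (μ : Nat) → μ) zero)))
  ~> refl Nat (succ ((λ (b : Nat → elimNat (λ (c : Nat) → Type₀) Nat (λ (γ : Nat) → λ (α : Type₀) → α) (succ (succ zero))) → b) (λ (e : Nat) → e) zero))
  ~> refl Nat (succ ((λ (b : Nat) → b) zero))
  ~> refl Nat (succ zero)
inferred type:
  Eq Nat (succ zero) (succ zero)


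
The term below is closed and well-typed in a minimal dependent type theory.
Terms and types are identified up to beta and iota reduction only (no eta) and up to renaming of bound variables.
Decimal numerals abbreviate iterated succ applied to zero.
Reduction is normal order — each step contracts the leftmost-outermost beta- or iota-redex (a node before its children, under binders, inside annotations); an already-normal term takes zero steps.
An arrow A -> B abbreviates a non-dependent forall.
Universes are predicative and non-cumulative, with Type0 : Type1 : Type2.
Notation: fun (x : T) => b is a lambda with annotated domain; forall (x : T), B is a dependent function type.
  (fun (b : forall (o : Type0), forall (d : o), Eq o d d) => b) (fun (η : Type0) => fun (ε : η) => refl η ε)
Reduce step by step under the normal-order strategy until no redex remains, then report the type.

normal-order reduction sequence:
  (fun (b : forall (o : Type0), forall (d : o), Eq o d d) => b) (fun (η : Type0) => fun (ε : η) => refl η ε)
  ~> fun (b : Type0) => fun (o : b) => refl b o
type:
  forall (b : Type0), forall (o : b), Eq b o o


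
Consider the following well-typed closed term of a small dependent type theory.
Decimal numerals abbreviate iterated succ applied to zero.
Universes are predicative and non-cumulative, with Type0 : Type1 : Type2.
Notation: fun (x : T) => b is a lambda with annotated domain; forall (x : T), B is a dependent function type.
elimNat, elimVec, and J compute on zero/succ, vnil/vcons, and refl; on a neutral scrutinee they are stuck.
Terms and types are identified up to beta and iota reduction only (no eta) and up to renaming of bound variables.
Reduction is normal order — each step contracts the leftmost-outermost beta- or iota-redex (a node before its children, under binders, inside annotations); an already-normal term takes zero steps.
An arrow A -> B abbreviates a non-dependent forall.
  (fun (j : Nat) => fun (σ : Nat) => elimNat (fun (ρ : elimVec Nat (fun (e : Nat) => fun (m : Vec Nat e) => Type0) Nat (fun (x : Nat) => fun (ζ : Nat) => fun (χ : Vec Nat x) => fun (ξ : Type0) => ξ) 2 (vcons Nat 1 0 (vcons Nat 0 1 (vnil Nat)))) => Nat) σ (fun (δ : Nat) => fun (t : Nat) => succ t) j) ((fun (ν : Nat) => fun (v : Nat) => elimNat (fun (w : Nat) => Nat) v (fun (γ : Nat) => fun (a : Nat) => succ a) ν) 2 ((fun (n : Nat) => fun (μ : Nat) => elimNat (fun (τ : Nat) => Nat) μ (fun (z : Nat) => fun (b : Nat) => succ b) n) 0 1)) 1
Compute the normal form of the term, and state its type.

reduced normal form:
  4
type:
  Nat


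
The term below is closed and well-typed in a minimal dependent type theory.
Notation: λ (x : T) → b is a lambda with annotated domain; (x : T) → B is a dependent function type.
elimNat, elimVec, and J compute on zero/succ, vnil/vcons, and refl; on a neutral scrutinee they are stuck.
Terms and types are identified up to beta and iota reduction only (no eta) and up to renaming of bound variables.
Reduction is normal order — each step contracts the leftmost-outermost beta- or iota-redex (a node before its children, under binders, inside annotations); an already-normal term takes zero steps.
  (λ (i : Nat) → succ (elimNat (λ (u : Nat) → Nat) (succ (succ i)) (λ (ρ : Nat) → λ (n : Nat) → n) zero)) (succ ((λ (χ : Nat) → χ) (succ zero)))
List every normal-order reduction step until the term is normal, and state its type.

reduction (normal order):
  (λ (i : Nat) → succ (elimNat (λ (u : Nat) → Nat) (succ (succ i)) (λ (ρ : Nat) → λ (n : Nat) → n) zero)) (succ ((λ (χ : Nat) → χ) (succ zero)))
  ~> succ (elimNat (λ (i : Nat) → Nat) (succ (succ (succ ((λ (u : Nat) → u) (succ zero))))) (λ (ρ : Nat) → λ (n : Nat) → n) zero)
  ~> succ (succ (succ (succ ((λ (i : Nat) → i) (succ zero)))))
  ~> succ (succ (succ (succ (succ zero))))
inferred type:
  Nat


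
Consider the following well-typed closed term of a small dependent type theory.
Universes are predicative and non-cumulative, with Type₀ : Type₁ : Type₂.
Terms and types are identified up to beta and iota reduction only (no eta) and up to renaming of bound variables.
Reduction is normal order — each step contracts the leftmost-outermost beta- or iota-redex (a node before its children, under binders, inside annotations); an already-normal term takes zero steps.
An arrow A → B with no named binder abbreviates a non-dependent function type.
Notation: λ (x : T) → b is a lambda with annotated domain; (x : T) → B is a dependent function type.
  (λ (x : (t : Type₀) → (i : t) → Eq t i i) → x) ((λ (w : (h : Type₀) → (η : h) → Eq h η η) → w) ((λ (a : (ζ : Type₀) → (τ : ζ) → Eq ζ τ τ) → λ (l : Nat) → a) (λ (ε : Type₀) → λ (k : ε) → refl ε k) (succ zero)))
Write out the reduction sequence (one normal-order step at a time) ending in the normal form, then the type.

normal-order reduction sequence:
  (λ (x : (t : Type₀) → (i : t) → Eq t i i) → x) ((λ (w : (h : Type₀) → (η : h) → Eq h η η) → w) ((λ (a : (ζ : Type₀) → (τ : ζ) → Eq ζ τ τ) → λ (l : Nat) → a) (λ (ε : Type₀) → λ (k : ε) → refl ε k) (succ zero)))
  ~> (λ (x : (t : Type₀) → (i : t) → Eq t i i) → x) ((λ (w : (h : Type₀) → (η : h) → Eq h η η) → λ (a : Nat) → w) (λ (ζ : Type₀) → λ (τ : ζ) → refl ζ τ) (succ zero))
  ~> (λ (x : (t : Type₀) → (i : t) → Eq t i i) → λ (w : Nat) → x) (λ (h : Type₀) → λ (η : h) → refl h η) (succ zero)
  ~> (λ (x : Nat) → λ (t : Type₀) → λ (i : t) → refl t i) (succ zero)
  ~> λ (x : Type₀) → λ (t : x) → refl x t
the term's type:
  (x : Type₀) → (t : x) → Eq x t t


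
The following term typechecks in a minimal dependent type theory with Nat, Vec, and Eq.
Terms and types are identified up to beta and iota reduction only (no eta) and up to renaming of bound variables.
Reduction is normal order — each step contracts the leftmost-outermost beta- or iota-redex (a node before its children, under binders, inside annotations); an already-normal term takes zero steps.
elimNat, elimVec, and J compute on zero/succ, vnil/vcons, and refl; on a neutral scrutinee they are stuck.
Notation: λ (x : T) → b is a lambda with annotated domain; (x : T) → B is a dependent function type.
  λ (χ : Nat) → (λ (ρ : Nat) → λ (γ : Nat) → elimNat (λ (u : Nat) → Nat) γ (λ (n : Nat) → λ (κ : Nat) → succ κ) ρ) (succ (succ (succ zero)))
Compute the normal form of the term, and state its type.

reduced normal form:
  λ (χ : Nat) → λ (ρ : Nat) → succ (succ (succ ρ))
type:
  (χ : Nat) → (ρ : Nat) → Nat
observation: the leftmost-outermost redex is a beta-redex, and normalization takes 11 steps.


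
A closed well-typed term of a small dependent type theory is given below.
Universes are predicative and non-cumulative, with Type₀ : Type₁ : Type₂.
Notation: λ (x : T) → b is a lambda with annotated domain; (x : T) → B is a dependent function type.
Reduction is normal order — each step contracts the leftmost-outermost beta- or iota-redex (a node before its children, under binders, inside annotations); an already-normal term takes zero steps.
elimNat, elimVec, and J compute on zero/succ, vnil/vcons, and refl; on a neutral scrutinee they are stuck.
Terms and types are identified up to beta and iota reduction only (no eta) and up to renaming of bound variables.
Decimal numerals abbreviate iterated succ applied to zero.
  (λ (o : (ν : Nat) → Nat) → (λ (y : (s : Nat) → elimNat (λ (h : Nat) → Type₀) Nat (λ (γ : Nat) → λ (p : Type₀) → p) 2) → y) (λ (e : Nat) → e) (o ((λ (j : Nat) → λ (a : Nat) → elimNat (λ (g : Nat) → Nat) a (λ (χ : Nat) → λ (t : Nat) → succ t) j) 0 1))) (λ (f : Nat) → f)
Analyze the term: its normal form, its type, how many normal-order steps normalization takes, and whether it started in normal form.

resulting normal form:
  1
inferred type:
  Nat
normal-order step count: 7
already normal: no
first contracted redex: a beta-redex
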